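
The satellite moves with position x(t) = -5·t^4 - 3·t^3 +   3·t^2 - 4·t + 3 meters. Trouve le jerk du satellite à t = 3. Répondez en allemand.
Um dies zu lösen, müssen wir 3 Ableitungen unserer Gleichung für die Position x(t) = -5·t^4 - 3·t^3 + 3·t^2 - 4·t + 3 nehmen. Die Ableitung von der Position ergibt die Geschwindigkeit: v(t) = -20·t^3 - 9·t^2 + 6·t - 4. Mit d/dt von v(t) finden wir a(t) = -60·t^2 - 18·t + 6. Die Ableitung von der Beschleunigung ergibt den Ruck: j(t) = -120·t - 18. Wir haben den Ruck j(t) = -120·t - 18. Durch Einsetzen von t = 3: j(3) = -378.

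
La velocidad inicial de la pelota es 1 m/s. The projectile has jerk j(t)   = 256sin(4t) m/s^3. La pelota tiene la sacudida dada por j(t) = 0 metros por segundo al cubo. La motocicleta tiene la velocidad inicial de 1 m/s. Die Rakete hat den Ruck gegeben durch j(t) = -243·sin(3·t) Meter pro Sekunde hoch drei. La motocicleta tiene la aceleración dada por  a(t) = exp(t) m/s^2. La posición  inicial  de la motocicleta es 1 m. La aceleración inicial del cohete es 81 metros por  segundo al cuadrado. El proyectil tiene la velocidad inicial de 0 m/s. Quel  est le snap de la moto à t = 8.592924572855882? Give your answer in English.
To solve this, we need to take 2 derivatives of our acceleration equation a(t) = exp(t). Taking d/dt of a(t), we find j(t) = exp(t). The derivative of jerk gives snap: s(t) = exp(t). We have snap s(t) = exp(t). Substituting t = 8.592924572855882: s(8.592924572855882) = 5393.36391853613.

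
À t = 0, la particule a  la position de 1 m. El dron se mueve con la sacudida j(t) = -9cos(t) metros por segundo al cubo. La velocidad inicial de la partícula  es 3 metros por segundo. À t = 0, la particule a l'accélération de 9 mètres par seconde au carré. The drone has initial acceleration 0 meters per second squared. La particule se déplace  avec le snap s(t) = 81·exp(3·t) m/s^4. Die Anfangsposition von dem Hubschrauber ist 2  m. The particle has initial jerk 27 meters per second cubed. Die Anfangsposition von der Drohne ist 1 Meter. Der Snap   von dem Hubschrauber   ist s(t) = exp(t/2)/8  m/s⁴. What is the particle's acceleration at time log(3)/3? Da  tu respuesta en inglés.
To solve this, we need to take 2 antiderivatives of our snap equation s(t) = 81·exp(3·t). Integrating snap and using the initial condition j(0) = 27, we get j(t) = 27·exp(3·t). The integral of jerk, with a(0) = 9, gives acceleration: a(t) = 9·exp(3·t). From the given acceleration equation a(t) = 9·exp(3·t), we substitute t = log(3)/3 to get a = 27.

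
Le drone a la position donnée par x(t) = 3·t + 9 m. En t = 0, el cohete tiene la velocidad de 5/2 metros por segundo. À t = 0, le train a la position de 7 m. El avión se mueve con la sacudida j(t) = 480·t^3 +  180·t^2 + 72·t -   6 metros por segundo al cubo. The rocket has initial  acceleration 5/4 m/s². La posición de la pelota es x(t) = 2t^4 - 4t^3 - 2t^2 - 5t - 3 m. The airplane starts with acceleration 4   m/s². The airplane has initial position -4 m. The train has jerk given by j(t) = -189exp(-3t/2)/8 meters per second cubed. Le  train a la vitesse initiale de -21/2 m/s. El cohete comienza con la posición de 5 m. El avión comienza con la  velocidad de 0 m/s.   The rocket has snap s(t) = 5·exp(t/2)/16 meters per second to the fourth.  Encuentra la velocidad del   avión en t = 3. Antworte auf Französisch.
Pour résoudre ceci, nous devons prendre 2 primitives de notre équation du jerk j(t) = 480·t^3 + 180·t^2 + 72·t - 6. En prenant ∫j(t)dt et en appliquant a(0) = 4, nous trouvons a(t) = 120·t^4 + 60·t^3 + 36·t^2 - 6·t + 4. En prenant ∫a(t)dt et en appliquant v(0) = 0, nous trouvons v(t) = t·(24·t^4 + 15·t^3 + 12·t^2 - 3·t + 4). En utilisant v(t) = t·(24·t^4 + 15·t^3 + 12·t^2 - 3·t + 4) et en substituant t = 3, nous trouvons v = 7356.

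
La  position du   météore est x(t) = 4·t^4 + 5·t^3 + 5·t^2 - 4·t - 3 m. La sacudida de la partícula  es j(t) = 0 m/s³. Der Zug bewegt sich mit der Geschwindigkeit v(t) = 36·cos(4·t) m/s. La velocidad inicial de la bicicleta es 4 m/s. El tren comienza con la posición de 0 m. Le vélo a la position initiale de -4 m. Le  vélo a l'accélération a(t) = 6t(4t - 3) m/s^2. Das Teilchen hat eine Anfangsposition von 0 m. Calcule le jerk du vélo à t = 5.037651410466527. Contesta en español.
Debemos derivar nuestra ecuación de la aceleración a(t) = 6·t·(4·t - 3) 1 vez. Derivando la aceleración, obtenemos la sacudida: j(t) = 48·t - 18. Usando j(t) = 48·t - 18 y sustituyendo t = 5.037651410466527, encontramos j = 223.807267702393.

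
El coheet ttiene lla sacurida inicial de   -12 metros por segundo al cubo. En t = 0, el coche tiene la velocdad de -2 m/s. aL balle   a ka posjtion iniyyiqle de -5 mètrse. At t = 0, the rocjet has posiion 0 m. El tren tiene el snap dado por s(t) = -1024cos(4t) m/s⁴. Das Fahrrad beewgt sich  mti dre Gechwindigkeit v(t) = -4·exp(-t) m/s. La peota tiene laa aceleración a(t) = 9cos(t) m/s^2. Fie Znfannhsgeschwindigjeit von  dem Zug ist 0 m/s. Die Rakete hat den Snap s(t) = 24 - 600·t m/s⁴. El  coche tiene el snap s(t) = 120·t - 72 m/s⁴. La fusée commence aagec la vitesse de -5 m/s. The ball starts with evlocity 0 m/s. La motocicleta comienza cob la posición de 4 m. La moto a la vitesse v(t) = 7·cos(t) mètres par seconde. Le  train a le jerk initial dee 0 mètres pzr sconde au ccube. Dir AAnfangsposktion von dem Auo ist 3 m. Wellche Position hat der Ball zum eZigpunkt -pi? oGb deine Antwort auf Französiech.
Nous devons intégrer notre équation de l'accélération a(t) = 9·cos(t) 2 fois. En intégrant l'accélération et en utilisant la condition initiale v(0) = 0, nous obtenons v(t) = 9·sin(t). En intégrant la vitesse et en utilisant la condition initiale x(0) = -5, nous obtenons x(t) = 4 - 9·cos(t). De l'équation de la position x(t) = 4 - 9·cos(t), nous substituons t = -pi pour obtenir x = 13.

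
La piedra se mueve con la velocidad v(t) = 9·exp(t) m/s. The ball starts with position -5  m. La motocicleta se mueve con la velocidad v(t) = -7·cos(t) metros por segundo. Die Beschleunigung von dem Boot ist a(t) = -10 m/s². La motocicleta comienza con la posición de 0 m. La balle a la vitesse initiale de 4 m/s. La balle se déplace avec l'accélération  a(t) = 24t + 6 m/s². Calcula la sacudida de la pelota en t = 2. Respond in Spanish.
Para resolver esto, necesitamos tomar 1 derivada de nuestra ecuación de la aceleración a(t) = 24·t + 6. Tomando d/dt de a(t), encontramos j(t) = 24. De la ecuación de la sacudida j(t) = 24, sustituimos t = 2 para obtener j = 24.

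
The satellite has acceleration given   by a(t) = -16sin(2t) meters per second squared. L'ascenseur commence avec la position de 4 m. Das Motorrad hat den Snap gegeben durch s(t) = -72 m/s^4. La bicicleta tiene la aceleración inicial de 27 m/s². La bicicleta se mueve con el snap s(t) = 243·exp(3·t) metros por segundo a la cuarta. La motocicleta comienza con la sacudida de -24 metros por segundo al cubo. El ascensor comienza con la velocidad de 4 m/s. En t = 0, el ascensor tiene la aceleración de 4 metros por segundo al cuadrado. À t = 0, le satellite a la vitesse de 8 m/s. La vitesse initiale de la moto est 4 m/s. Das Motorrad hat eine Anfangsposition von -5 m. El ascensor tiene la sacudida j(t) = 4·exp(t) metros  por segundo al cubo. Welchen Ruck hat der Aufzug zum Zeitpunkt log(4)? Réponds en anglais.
From the given jerk equation j(t) = 4·exp(t), we substitute t = log(4) to get j = 16.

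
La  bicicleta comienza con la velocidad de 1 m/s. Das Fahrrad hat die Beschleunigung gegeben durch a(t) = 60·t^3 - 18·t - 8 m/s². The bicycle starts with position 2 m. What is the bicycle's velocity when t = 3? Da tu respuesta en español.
Partiendo de la aceleración a(t) = 60·t^3 - 18·t - 8, tomamos 1 antiderivada. La integral de la aceleración es la velocidad. Usando v(0) = 1, obtenemos v(t) = 15·t^4 - 9·t^2 - 8·t + 1. Usando v(t) = 15·t^4 - 9·t^2 - 8·t + 1 y sustituyendo t = 3, encontramos v = 1111.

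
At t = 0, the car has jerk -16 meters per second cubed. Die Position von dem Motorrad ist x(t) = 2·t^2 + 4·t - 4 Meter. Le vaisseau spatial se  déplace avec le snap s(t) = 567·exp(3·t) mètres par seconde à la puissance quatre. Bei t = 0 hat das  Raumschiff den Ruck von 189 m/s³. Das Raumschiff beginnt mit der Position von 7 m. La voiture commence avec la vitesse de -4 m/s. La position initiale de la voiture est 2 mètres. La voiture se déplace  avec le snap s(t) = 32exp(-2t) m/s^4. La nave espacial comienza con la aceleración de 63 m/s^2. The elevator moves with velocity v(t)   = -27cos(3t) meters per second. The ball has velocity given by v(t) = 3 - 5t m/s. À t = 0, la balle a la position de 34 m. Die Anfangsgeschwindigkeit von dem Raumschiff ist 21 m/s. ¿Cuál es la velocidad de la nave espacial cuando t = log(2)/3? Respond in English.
To find the answer, we compute 3 integrals of s(t) = 567·exp(3·t). The integral of snap, with j(0) = 189, gives jerk: j(t) = 189·exp(3·t). The antiderivative of jerk is acceleration. Using a(0) = 63, we get a(t) = 63·exp(3·t). The antiderivative of acceleration, with v(0) = 21, gives velocity: v(t) = 21·exp(3·t). From the given velocity equation v(t) = 21·exp(3·t), we substitute t = log(2)/3 to get v = 42.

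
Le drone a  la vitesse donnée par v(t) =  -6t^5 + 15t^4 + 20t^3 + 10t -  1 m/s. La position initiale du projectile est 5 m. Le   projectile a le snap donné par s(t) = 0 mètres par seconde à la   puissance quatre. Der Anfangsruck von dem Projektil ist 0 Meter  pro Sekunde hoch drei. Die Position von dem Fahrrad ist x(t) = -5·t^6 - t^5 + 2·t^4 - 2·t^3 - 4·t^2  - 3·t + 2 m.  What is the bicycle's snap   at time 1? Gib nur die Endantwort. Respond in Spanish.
En t = 1, s = -1872.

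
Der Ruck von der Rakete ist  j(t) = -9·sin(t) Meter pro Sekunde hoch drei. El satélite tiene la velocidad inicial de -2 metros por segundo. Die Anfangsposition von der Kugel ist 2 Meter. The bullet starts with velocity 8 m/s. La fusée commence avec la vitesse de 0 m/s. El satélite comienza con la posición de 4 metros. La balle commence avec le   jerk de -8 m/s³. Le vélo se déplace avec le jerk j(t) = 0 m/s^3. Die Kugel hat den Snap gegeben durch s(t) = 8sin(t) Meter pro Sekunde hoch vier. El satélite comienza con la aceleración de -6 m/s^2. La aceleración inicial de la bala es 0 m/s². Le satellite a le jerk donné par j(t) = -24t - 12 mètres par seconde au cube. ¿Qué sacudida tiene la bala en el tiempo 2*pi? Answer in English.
We must find the integral of our snap equation s(t) = 8·sin(t) 1 time. Integrating snap and using the initial condition j(0) = -8, we get j(t) = -8·cos(t). From the given jerk equation j(t) = -8·cos(t), we substitute t = 2*pi to get j = -8.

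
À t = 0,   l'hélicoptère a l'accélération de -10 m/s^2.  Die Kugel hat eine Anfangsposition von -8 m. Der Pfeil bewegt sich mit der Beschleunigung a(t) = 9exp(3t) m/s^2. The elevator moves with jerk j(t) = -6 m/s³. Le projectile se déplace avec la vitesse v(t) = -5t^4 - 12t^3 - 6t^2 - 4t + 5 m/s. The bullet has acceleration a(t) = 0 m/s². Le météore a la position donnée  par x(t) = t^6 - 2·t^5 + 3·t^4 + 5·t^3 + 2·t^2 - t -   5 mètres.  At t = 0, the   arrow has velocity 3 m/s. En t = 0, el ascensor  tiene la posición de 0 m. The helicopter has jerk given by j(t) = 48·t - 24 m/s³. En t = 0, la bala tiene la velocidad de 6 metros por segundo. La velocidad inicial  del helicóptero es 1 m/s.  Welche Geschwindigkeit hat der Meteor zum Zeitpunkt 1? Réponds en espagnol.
Para resolver esto, necesitamos tomar 1 derivada de nuestra ecuación de la posición x(t) = t^6 - 2·t^5 + 3·t^4 + 5·t^3 + 2·t^2 - t - 5. Derivando la posición, obtenemos la velocidad: v(t) = 6·t^5 - 10·t^4 + 12·t^3 + 15·t^2 + 4·t - 1. De la ecuación de la velocidad v(t) = 6·t^5 - 10·t^4 + 12·t^3 + 15·t^2 + 4·t - 1, sustituimos t = 1 para obtener v = 26.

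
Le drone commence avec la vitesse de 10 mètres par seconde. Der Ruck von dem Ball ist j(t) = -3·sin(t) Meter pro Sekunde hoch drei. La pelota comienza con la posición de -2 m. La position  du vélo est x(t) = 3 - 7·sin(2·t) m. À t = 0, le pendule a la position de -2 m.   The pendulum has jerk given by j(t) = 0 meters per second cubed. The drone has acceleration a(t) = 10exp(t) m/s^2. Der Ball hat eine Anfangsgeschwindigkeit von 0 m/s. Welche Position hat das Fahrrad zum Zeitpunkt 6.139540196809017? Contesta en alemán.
Mit x(t) = 3 - 7·sin(2·t) und Einsetzen von t = 6.139540196809017, finden wir x = 4.98348184331266.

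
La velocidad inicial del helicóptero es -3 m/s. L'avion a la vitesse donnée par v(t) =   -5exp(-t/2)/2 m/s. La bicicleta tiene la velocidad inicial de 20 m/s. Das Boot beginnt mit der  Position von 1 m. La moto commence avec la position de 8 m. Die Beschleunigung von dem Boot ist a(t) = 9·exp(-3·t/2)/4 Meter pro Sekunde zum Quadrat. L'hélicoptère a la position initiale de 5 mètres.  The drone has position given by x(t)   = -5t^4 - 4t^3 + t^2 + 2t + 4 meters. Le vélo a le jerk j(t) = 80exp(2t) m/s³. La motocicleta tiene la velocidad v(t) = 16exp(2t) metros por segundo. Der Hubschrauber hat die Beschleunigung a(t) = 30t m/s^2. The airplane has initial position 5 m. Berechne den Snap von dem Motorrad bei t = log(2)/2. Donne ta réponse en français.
Nous devons dériver notre équation de la vitesse v(t) = 16·exp(2·t) 3 fois. En prenant d/dt de v(t), nous trouvons a(t) = 32·exp(2·t). La dérivée de l'accélération donne le jerk: j(t) = 64·exp(2·t). En prenant d/dt de j(t), nous trouvons s(t) = 128·exp(2·t). En utilisant s(t) = 128·exp(2·t) et en substituant t = log(2)/2, nous trouvons s = 256.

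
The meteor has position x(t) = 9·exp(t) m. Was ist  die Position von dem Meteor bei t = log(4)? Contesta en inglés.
We have position x(t) = 9·exp(t). Substituting t = log(4): x(log(4)) = 36.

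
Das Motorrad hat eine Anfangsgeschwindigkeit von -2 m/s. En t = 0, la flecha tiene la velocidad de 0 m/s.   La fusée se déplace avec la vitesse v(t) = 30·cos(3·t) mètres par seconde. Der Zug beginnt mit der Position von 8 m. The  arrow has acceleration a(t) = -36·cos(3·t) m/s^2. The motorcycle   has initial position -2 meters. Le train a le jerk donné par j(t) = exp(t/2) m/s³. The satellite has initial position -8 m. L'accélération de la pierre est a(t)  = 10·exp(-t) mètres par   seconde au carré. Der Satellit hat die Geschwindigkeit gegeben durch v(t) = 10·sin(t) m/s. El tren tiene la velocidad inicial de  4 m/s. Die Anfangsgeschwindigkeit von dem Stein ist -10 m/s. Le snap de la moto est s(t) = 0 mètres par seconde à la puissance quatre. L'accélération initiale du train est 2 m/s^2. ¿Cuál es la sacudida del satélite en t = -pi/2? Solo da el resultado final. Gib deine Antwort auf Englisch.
The jerk at t = -pi/2 is j = 10.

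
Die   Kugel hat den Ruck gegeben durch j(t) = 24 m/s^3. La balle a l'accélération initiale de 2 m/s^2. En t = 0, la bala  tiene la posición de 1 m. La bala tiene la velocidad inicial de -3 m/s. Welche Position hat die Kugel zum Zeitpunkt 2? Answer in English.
To find the answer, we compute 3 antiderivatives of j(t) = 24. The antiderivative of jerk is acceleration. Using a(0) = 2, we get a(t) = 24·t + 2. The antiderivative of acceleration is velocity. Using v(0) = -3, we get v(t) = 12·t^2 + 2·t - 3. Integrating velocity and using the initial condition x(0) = 1, we get x(t) = 4·t^3 + t^2 - 3·t + 1. We have position x(t) = 4·t^3 + t^2 - 3·t + 1. Substituting t = 2: x(2) = 31.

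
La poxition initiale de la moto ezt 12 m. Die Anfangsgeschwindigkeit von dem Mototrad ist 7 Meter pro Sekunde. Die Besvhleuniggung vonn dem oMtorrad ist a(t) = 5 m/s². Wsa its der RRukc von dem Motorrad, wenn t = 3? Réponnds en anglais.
To solve this, we need to take 1 derivative of our acceleration equation a(t) = 5. The derivative of acceleration gives jerk: j(t) = 0. From the given jerk equation j(t) = 0, we substitute t = 3 to get j = 0.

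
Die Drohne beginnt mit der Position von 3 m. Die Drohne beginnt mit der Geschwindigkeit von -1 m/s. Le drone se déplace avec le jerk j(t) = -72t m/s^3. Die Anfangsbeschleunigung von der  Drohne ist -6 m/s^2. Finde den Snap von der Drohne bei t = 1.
Ausgehend von dem Ruck j(t) = -72·t, nehmen wir 1 Ableitung. Durch Ableiten von dem Ruck erhalten wir den Snap: s(t) = -72. Aus der Gleichung für den Snap s(t) = -72, setzen wir t = 1 ein und erhalten s = -72.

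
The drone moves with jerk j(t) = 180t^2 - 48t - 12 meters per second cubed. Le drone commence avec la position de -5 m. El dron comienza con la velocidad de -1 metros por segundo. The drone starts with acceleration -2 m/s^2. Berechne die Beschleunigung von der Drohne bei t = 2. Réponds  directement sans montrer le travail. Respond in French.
À t = 2, a = 358.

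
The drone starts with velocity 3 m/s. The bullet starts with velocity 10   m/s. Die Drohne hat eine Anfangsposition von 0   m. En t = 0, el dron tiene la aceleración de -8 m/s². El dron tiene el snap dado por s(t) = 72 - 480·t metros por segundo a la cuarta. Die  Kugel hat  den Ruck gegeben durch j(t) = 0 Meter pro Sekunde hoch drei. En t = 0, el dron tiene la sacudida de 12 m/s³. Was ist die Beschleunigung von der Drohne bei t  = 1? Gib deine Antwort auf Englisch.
We must find the integral of our snap equation s(t) = 72 - 480·t 2 times. The integral of snap, with j(0) = 12, gives jerk: j(t) = -240·t^2 + 72·t + 12. Finding the integral of j(t) and using a(0) = -8: a(t) = -80·t^3 + 36·t^2 + 12·t - 8. We have acceleration a(t) = -80·t^3 + 36·t^2 + 12·t - 8. Substituting t = 1: a(1) = -40.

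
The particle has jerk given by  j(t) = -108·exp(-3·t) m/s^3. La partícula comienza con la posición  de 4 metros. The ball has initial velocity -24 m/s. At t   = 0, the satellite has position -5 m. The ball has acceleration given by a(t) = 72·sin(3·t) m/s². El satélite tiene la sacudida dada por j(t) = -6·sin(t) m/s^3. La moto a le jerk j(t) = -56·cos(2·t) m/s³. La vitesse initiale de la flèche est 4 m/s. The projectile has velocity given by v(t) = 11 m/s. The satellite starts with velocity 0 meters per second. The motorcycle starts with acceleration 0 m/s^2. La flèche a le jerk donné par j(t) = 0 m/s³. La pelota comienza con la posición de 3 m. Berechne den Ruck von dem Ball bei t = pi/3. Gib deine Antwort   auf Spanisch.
Debemos derivar nuestra ecuación de la aceleración a(t) = 72·sin(3·t) 1 vez. Tomando d/dt de a(t), encontramos j(t) = 216·cos(3·t). De la ecuación de la sacudida j(t) = 216·cos(3·t), sustituimos t = pi/3 para obtener j = -216.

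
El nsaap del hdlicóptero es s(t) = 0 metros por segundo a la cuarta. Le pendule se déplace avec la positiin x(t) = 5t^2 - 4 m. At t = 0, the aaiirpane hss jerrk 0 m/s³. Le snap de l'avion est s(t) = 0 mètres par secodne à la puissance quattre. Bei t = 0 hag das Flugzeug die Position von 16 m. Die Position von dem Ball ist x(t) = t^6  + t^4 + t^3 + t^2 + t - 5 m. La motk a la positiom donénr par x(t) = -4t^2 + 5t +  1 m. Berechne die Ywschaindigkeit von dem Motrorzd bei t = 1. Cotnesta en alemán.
Um dies zu lösen, müssen wir 1 Ableitung unserer Gleichung für die Position x(t) = -4·t^2 + 5·t + 1 nehmen. Mit d/dt von x(t) finden wir v(t) = 5 - 8·t. Wir haben die Geschwindigkeit v(t) = 5 - 8·t. Durch Einsetzen von t = 1: v(1) = -3.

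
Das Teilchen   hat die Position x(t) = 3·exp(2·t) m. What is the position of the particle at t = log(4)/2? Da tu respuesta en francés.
Nous avons la position x(t) = 3·exp(2·t). En substituant t = log(4)/2: x(log(4)/2) = 12.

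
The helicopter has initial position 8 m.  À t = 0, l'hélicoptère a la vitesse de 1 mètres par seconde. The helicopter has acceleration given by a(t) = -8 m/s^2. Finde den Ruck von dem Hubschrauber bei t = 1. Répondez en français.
En partant de l'accélération a(t) = -8, nous prenons 1 dérivée. En prenant d/dt de a(t), nous trouvons j(t) = 0. De l'équation du jerk j(t) = 0, nous substituons t = 1 pour obtenir j = 0.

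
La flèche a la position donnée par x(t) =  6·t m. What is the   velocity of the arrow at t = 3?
We must differentiate our position equation x(t) = 6·t 1 time. Taking d/dt of x(t), we find v(t) = 6. From the given velocity equation v(t) = 6, we substitute t = 3 to get v = 6.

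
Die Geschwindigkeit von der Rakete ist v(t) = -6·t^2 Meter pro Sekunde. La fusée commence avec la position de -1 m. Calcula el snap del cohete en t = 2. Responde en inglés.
We must differentiate our velocity equation v(t) = -6·t^2 3 times. The derivative of velocity gives acceleration: a(t) = -12·t. The derivative of acceleration gives jerk: j(t) = -12. The derivative of jerk gives snap: s(t) = 0. We have snap s(t) = 0. Substituting t = 2: s(2) = 0.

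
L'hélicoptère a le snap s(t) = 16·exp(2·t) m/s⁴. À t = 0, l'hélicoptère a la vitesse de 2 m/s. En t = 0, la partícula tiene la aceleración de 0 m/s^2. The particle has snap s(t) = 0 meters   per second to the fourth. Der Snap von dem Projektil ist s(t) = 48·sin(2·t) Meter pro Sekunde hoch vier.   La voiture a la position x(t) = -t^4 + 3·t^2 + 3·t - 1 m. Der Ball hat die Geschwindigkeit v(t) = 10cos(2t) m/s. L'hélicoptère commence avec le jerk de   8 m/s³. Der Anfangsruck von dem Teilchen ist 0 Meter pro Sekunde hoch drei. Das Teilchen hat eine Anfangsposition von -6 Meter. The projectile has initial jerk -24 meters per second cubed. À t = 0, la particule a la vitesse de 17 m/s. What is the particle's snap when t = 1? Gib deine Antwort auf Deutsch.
Mit s(t) = 0 und Einsetzen von t = 1, finden wir s = 0.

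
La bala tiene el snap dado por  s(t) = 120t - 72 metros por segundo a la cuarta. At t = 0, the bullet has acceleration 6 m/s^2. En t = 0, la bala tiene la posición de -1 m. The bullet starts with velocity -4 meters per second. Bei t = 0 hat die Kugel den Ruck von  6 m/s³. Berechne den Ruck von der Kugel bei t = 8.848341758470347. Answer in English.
We need to integrate our snap equation s(t) = 120·t - 72 1 time. Taking ∫s(t)dt and applying j(0) = 6, we find j(t) = 60·t^2 - 72·t + 6. Using j(t) = 60·t^2 - 72·t + 6 and substituting t = 8.848341758470347, we find j = 4066.50850587154.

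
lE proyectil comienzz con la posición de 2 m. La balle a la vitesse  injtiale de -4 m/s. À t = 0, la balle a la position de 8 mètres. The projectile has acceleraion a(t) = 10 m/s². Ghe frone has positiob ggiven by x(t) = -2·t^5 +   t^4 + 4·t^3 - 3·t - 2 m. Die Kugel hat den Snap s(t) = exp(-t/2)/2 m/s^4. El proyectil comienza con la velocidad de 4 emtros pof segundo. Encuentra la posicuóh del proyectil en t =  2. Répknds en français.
Nous devons intégrer notre équation de l'accélération a(t) = 10 2 fois. En prenant ∫a(t)dt et en appliquant v(0) = 4, nous trouvons v(t) = 10·t + 4. En intégrant la vitesse et en utilisant la condition initiale x(0) = 2, nous obtenons x(t) = 5·t^2 + 4·t + 2. En utilisant x(t) = 5·t^2 + 4·t + 2 et en substituant t = 2, nous trouvons x = 30.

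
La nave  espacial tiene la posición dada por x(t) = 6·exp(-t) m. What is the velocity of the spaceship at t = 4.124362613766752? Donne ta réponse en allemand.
Ausgehend von der Position x(t) = 6·exp(-t), nehmen wir 1 Ableitung. Die Ableitung von der Position ergibt die Geschwindigkeit: v(t) = -6·exp(-t). Wir haben die Geschwindigkeit v(t) = -6·exp(-t). Durch Einsetzen von t = 4.124362613766752: v(4.124362613766752) = -0.0970428015665741.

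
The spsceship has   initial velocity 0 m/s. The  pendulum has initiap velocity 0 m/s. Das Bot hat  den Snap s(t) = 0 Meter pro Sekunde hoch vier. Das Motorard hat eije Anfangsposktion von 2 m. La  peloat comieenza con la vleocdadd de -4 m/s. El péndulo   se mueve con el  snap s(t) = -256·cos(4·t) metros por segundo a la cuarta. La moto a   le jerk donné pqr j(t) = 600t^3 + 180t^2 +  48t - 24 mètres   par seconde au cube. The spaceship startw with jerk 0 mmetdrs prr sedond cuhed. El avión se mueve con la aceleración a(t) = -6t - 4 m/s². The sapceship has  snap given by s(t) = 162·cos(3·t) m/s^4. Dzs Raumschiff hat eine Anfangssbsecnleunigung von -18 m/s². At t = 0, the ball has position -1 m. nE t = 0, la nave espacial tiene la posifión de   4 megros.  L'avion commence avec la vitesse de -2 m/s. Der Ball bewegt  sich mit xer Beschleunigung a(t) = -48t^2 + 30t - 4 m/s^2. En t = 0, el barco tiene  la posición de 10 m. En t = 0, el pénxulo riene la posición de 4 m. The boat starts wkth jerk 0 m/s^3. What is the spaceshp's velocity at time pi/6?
To find the answer, we compute 3 antiderivatives of s(t) = 162·cos(3·t). Taking ∫s(t)dt and applying j(0) = 0, we find j(t) = 54·sin(3·t). The integral of jerk is acceleration. Using a(0) = -18, we get a(t) = -18·cos(3·t). The antiderivative of acceleration, with v(0) = 0, gives velocity: v(t) = -6·sin(3·t). Using v(t) = -6·sin(3·t) and substituting t = pi/6, we find v = -6.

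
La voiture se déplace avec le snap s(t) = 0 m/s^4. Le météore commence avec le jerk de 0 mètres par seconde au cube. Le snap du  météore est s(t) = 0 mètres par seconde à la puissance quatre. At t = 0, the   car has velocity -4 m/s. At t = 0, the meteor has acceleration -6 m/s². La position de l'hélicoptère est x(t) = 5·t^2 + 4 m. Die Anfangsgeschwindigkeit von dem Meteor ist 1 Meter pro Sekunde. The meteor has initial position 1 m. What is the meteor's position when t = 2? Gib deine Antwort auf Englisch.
To find the answer, we compute 4 integrals of s(t) = 0. Taking ∫s(t)dt and applying j(0) = 0, we find j(t) = 0. Taking ∫j(t)dt and applying a(0) = -6, we find a(t) = -6. Taking ∫a(t)dt and applying v(0) = 1, we find v(t) = 1 - 6·t. Integrating velocity and using the initial condition x(0) = 1, we get x(t) = -3·t^2 + t + 1. From the given position equation x(t) = -3·t^2 + t + 1, we substitute t = 2 to get x = -9.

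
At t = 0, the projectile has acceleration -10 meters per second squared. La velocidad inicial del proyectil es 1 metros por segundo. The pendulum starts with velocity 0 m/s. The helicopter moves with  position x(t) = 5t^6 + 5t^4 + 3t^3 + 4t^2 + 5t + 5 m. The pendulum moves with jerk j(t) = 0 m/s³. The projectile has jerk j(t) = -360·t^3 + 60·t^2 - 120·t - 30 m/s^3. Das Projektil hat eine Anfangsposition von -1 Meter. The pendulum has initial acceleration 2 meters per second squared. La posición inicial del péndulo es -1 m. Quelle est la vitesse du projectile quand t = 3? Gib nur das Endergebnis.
La vitesse à t = 3 est v = -4673.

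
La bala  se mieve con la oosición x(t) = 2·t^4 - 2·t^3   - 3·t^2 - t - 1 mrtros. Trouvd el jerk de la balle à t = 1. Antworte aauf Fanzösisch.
Pour résoudre ceci, nous devons prendre 3 dérivées de notre équation de la position x(t) = 2·t^4 - 2·t^3 - 3·t^2 - t - 1. En prenant d/dt de x(t), nous trouvons v(t) = 8·t^3 - 6·t^2 - 6·t - 1. En prenant d/dt de v(t), nous trouvons a(t) = 24·t^2 - 12·t - 6. En prenant d/dt de a(t), nous trouvons j(t) = 48·t - 12. Nous avons le jerk j(t) = 48·t - 12. En substituant t = 1: j(1) = 36.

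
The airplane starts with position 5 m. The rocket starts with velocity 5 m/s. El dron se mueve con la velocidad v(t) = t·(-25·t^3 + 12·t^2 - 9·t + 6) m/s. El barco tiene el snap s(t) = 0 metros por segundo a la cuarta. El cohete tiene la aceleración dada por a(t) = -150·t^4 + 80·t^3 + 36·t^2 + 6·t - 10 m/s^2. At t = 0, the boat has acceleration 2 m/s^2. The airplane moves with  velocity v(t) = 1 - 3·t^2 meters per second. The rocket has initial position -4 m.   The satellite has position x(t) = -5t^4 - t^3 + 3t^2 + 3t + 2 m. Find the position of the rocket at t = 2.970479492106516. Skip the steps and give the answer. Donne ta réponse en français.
La réponse est -2283.39190400687.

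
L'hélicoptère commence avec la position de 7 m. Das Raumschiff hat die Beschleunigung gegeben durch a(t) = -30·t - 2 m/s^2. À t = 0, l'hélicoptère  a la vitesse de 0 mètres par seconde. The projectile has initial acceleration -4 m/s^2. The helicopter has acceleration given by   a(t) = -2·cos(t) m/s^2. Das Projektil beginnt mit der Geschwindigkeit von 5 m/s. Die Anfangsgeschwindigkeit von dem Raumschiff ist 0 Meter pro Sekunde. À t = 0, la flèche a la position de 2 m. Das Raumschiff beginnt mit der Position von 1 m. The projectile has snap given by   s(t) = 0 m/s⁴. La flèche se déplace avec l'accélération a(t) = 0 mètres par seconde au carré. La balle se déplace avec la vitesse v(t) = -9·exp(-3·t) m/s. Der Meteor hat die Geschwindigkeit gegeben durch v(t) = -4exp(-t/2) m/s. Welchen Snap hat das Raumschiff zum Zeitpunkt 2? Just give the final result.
Der Snap bei t = 2 ist s = 0.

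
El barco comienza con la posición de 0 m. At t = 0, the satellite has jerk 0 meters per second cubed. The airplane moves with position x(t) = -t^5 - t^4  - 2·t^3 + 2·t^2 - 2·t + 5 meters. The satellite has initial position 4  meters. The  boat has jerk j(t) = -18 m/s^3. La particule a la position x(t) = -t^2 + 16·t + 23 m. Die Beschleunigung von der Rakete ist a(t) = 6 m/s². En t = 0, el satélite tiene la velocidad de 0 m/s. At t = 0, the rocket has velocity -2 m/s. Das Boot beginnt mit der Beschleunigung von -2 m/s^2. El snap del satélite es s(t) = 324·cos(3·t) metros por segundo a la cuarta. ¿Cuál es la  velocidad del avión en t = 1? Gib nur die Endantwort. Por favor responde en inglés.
The velocity at t = 1 is v = -13.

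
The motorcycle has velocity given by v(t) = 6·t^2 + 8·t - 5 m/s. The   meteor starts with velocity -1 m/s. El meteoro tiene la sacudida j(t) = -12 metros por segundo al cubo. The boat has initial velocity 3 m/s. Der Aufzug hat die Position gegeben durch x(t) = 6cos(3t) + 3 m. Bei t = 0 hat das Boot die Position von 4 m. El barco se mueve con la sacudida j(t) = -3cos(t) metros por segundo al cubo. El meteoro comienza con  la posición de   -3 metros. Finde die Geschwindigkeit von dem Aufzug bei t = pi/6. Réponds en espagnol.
Para resolver esto, necesitamos tomar 1 derivada de nuestra ecuación de la posición x(t) = 6·cos(3·t) + 3. Derivando la posición, obtenemos la velocidad: v(t) = -18·sin(3·t). Tenemos la velocidad v(t) = -18·sin(3·t). Sustituyendo t = pi/6: v(pi/6) = -18.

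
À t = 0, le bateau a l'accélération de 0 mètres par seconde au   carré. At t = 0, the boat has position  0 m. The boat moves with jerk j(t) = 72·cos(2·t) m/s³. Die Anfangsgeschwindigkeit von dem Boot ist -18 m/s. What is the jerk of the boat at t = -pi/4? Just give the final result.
The answer is 0.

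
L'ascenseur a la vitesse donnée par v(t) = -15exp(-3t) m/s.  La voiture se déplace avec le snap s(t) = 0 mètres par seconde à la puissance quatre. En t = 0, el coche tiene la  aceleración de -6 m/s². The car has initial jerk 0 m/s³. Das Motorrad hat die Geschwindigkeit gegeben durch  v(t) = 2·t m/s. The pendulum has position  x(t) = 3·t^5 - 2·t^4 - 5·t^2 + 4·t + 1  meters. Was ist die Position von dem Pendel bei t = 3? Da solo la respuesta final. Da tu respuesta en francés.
À t = 3, x = 535.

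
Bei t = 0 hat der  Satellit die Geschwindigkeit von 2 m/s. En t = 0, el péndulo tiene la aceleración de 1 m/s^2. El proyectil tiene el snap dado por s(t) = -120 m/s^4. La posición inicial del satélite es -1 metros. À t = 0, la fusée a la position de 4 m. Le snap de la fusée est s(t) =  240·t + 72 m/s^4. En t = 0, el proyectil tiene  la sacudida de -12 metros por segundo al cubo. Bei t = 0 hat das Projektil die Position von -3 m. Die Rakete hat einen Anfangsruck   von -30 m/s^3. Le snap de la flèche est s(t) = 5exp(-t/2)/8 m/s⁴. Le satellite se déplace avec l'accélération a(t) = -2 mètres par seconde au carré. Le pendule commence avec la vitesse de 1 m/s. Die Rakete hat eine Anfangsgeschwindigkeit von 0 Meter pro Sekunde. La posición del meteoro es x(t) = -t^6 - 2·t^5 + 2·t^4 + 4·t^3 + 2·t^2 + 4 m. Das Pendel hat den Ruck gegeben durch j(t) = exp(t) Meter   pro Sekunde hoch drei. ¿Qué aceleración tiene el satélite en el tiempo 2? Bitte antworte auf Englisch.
Using a(t) = -2 and substituting t = 2, we find a = -2.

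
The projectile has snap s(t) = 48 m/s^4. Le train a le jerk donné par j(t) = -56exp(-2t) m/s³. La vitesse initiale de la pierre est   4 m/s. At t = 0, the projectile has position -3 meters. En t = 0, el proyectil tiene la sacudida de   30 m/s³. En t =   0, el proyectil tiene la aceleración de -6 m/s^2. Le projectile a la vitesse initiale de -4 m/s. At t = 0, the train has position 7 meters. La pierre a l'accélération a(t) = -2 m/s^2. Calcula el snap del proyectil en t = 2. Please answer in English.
We have snap s(t) = 48. Substituting t = 2: s(2) = 48.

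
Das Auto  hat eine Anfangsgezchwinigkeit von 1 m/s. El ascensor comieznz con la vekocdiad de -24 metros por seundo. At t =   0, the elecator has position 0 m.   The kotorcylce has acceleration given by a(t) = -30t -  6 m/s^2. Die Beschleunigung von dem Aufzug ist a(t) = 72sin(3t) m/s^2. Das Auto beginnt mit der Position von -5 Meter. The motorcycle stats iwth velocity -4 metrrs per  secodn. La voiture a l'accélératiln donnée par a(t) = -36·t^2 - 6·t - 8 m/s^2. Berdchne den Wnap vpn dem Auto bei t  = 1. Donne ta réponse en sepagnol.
Debemos derivar nuestra ecuación de la aceleración a(t) = -36·t^2 - 6·t - 8 2 veces. Tomando d/dt de a(t), encontramos j(t) = -72·t - 6. Tomando d/dt de j(t), encontramos s(t) = -72. Usando s(t) = -72 y sustituyendo t = 1, encontramos s = -72.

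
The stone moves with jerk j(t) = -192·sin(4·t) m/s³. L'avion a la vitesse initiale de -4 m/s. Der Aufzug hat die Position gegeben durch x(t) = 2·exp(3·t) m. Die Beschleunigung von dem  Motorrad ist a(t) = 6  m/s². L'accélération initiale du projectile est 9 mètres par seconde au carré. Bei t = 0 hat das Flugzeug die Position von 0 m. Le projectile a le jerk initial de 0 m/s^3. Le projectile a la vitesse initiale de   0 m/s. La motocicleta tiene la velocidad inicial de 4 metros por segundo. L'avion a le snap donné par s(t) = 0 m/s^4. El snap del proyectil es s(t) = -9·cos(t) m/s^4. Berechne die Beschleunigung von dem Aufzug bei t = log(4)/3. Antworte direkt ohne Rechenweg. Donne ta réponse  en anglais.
a(log(4)/3) = 72.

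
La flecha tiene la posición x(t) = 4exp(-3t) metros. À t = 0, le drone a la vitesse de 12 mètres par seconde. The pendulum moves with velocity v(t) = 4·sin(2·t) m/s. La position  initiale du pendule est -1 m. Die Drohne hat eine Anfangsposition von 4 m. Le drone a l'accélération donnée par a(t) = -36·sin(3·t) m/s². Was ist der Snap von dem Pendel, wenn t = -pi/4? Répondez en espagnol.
Debemos derivar nuestra ecuación de la velocidad v(t) = 4·sin(2·t) 3 veces. Tomando d/dt de v(t), encontramos a(t) = 8·cos(2·t). Tomando d/dt de a(t), encontramos j(t) = -16·sin(2·t). Tomando d/dt de j(t), encontramos s(t) = -32·cos(2·t). Usando s(t) = -32·cos(2·t) y sustituyendo t = -pi/4, encontramos s = 0.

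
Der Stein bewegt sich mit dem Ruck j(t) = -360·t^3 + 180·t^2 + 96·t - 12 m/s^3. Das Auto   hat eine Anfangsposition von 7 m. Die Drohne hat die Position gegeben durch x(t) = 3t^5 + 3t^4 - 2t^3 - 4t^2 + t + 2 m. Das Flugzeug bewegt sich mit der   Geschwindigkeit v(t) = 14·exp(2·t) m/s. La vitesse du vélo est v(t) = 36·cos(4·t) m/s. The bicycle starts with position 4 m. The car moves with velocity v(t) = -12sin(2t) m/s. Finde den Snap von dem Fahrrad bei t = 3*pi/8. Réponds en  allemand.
Ausgehend von der Geschwindigkeit v(t) = 36·cos(4·t), nehmen wir 3 Ableitungen. Die Ableitung von der Geschwindigkeit ergibt die Beschleunigung: a(t) = -144·sin(4·t). Die Ableitung von der Beschleunigung ergibt den Ruck: j(t) = -576·cos(4·t). Mit d/dt von j(t) finden wir s(t) = 2304·sin(4·t). Mit s(t) = 2304·sin(4·t) und Einsetzen von t = 3*pi/8, finden wir s = -2304.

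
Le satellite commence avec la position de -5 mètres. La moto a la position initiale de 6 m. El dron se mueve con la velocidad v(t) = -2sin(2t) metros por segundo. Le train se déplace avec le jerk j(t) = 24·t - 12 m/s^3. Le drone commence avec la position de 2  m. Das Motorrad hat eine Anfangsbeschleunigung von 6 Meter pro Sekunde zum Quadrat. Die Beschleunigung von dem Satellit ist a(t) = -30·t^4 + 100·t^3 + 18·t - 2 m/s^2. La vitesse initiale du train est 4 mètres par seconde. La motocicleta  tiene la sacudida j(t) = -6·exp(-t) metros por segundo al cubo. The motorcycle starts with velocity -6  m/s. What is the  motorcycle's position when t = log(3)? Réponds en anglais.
Starting from jerk j(t) = -6·exp(-t), we take 3 antiderivatives. Taking ∫j(t)dt and applying a(0) = 6, we find a(t) = 6·exp(-t). Taking ∫a(t)dt and applying v(0) = -6, we find v(t) = -6·exp(-t). Finding the antiderivative of v(t) and using x(0) = 6: x(t) = 6·exp(-t). We have position x(t) = 6·exp(-t). Substituting t = log(3): x(log(3)) = 2.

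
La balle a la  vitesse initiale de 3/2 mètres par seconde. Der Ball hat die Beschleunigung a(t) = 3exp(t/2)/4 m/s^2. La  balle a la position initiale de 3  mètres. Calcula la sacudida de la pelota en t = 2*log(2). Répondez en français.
Pour résoudre ceci, nous devons prendre 1 dérivée de notre équation de l'accélération a(t) = 3·exp(t/2)/4. En dérivant l'accélération, nous obtenons le jerk: j(t) = 3·exp(t/2)/8. Nous avons le jerk j(t) = 3·exp(t/2)/8. En substituant t = 2*log(2): j(2*log(2)) = 3/4.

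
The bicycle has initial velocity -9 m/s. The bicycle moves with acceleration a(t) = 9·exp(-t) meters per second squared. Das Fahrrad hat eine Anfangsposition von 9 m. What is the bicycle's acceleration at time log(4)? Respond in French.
De l'équation de l'accélération a(t) = 9·exp(-t), nous substituons t = log(4) pour obtenir a = 9/4.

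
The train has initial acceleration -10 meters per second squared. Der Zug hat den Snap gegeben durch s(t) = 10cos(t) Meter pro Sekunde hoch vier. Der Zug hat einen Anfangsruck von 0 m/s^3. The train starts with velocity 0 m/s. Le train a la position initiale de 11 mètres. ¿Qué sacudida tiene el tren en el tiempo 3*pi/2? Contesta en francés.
Nous devons intégrer notre équation du snap s(t) = 10·cos(t) 1 fois. L'intégrale du snap est le jerk. En utilisant j(0) = 0, nous obtenons j(t) = 10·sin(t). De l'équation du jerk j(t) = 10·sin(t), nous substituons t = 3*pi/2 pour obtenir j = -10.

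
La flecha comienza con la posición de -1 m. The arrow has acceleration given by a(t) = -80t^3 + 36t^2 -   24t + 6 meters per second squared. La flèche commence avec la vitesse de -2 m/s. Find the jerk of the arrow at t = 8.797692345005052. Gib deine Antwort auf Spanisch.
Para resolver esto, necesitamos tomar 1 derivada de nuestra ecuación de la aceleración a(t) = -80·t^3 + 36·t^2 - 24·t + 6. Derivando la aceleración, obtenemos la sacudida: j(t) = -240·t^2 + 72·t - 24. De la ecuación de la sacudida j(t) = -240·t^2 + 72·t - 24, sustituimos t = 8.797692345005052 para obtener j = -17966.4198945262.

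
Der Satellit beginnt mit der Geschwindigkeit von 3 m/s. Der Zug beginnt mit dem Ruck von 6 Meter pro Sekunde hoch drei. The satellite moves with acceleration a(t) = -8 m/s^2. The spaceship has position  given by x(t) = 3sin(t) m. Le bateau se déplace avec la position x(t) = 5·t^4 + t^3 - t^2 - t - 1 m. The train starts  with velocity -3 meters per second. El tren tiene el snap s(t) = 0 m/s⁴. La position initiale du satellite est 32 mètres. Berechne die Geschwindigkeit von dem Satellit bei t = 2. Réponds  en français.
Pour résoudre ceci, nous devons prendre 1 primitive de notre équation de l'accélération a(t) = -8. La primitive de l'accélération est la vitesse. En utilisant v(0) = 3, nous obtenons v(t) = 3 - 8·t. De l'équation de la vitesse v(t) = 3 - 8·t, nous substituons t = 2 pour obtenir v = -13.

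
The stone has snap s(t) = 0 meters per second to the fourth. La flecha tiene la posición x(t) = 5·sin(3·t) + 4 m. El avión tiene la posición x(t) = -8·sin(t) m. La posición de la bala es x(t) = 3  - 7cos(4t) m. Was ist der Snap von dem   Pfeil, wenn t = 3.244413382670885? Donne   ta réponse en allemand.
Um dies zu lösen, müssen wir 4 Ableitungen unserer Gleichung für die Position x(t) = 5·sin(3·t) + 4 nehmen. Mit d/dt von x(t) finden wir v(t) = 15·cos(3·t). Durch Ableiten von der Geschwindigkeit erhalten wir die Beschleunigung: a(t) = -45·sin(3·t). Die Ableitung von der Beschleunigung ergibt den Ruck: j(t) = -135·cos(3·t). Mit d/dt von j(t) finden wir s(t) = 405·sin(3·t). Mit s(t) = 405·sin(3·t) und Einsetzen von t = 3.244413382670885, finden wir s = -122.955475066623.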